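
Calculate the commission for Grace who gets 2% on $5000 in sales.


Convert rate to decimal:
2% = 0.02
Multiply by sales:
$5000 x 0.02 = $100

$100


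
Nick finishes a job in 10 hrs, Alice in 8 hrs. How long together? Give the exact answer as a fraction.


Nick's rate: 1/10 of the job per hour
Alice's rate: 1/8 of the job per hour
Combined rate: 1/10 + 1/8 = 9/40 per hour
Time = 1 / (9/40) = 40/9 hours (≈ 4.44 hours)

40/9 hours


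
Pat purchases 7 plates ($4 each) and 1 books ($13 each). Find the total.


Cost of plates:
7 x $4 = $28
Cost of books:
1 x $13 = $13
Add both:
$28 + $13 = $41

$41


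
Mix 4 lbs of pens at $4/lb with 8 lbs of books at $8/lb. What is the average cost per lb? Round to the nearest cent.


Cost of pens:
4 x $4 = $16
Cost of books:
8 x $8 = $64
Total cost: $16 + $64 = $80
Total weight: 12 lbs
Average: $80 / 12 = $6.6666... ≈ $6.67/lb

$6.67/lb


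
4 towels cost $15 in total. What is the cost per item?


Total cost: $15
Number of items: 4
Unit price: $15 / 4 = $3.75

$3.75


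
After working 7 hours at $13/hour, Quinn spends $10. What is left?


Calculate earnings:
7 x $13 = $91
Subtract spending:
$91 - $10 = $81

$81


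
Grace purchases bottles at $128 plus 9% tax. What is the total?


Calculate the tax:
9% of $128 = $11.52
Add tax to price:
$128 + $11.52 = $139.52

$139.52


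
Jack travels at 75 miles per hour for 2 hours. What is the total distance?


Use the formula: distance = speed x time
Speed = 75 mph, Time = 2 hours
75 x 2 = 150 miles

150 miles


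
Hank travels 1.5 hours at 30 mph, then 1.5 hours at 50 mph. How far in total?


Leg 1 distance:
30 x 1.5 = 45 miles
Leg 2 distance:
50 x 1.5 = 75 miles
Total distance:
45 + 75 = 120 miles

120 miles


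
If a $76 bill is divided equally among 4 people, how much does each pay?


Total bill: $76
Number of people: 4
Each pays: $76 / 4 = $19

$19


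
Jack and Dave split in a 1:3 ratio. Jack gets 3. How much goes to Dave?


Find the multiplier:
3 / 1 = 3
Apply to Dave's share:
3 x 3 = 9

9


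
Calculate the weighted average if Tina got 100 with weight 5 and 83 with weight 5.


Weighted sum:
5 x 100 + 5 x 83 = 915
Total weight:
5 + 5 = 10
Weighted average:
915 / 10 = 91.5

91.5


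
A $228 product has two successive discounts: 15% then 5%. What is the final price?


First discount:
15% of $228 = $34.20
Price after first discount:
$228 - $34.20 = $193.80
Second discount:
5% of $193.80 = $9.69
Final price:
$193.80 - $9.69 = $184.11

$184.11


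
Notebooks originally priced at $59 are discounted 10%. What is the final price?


Calculate the discount amount:
10% of $59 = $5.90
Subtract from original:
$59 - $5.90 = $53.10

$53.10


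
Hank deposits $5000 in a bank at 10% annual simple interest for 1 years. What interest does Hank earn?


Use the formula I = P x R x T / 100
P x R x T = 5000 x 10 x 1 = 50000
I = 50000 / 100 = $500

$500


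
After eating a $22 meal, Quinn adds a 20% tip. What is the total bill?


Calculate the tip:
20% of $22 = $4.40
Add tip to meal cost:
$22 + $4.40 = $26.40

$26.40


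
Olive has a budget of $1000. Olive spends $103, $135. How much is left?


Add up expenses:
$103 + $135 = $238
Subtract from budget:
$1000 - $238 = $762

$762


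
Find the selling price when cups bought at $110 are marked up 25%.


Calculate the markup amount:
25% of $110 = $27.50
Add to cost:
$110 + $27.50 = $137.50

$137.50


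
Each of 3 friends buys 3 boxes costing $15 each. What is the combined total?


Cost per person:
3 x $15 = $45
Group total:
3 x $45 = $135

$135


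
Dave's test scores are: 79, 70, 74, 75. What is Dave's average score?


Add the scores:
79 + 70 + 74 + 75 = 298
Divide by the number of tests:
298 / 4 = 74.5

74.5


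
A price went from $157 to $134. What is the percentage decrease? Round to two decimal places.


Find the absolute change:
|134 - 157| = 23
Divide by original and multiply by 100:
23 / 157 x 100 = 14.6496...% ≈ 14.65%

14.65%


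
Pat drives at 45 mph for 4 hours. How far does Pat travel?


Use the formula: distance = speed x time
Speed = 45 mph, Time = 4 hours
45 x 4 = 180 miles

180 miles


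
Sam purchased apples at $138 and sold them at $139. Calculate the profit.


Selling price = $139
Cost price = $138
Profit = selling price - cost price:
Profit = $139 - $138 = $1

$1


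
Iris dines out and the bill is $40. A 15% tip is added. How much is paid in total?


Calculate the tip:
15% of $40 = $6
Add tip to meal cost:
$40 + $6 = $46

$46


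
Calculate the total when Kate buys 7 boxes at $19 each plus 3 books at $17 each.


Cost of boxes:
7 x $19 = $133
Cost of books:
3 x $17 = $51
Add both:
$133 + $51 = $184

$184


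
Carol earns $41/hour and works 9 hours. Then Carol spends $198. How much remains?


Calculate earnings:
9 x $41 = $369
Subtract spending:
$369 - $198 = $171

$171


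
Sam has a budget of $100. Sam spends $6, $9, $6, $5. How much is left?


Add up expenses:
$6 + $9 + $6 + $5 = $26
Subtract from budget:
$100 - $26 = $74

$74


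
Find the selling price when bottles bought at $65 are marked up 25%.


Calculate the markup amount:
25% of $65 = $16.25
Add to cost:
$65 + $16.25 = $81.25

$81.25


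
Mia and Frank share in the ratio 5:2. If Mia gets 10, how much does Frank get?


Find the multiplier:
10 / 5 = 2
Apply to Frank's share:
2 x 2 = 4

4


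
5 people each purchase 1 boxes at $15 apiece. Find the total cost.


Cost per person:
1 x $15 = $15
Group total:
5 x $15 = $75

$75


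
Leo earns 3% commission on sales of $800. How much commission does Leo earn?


Convert rate to decimal:
3% = 0.03
Multiply by sales:
$800 x 0.03 = $24

$24


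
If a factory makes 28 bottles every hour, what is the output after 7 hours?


Production rate: 28 bottles per hour
Time: 7 hours
Total: 28 x 7 = 196 bottles

196 bottles


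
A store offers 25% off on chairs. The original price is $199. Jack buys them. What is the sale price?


Calculate the discount amount:
25% of $199 = $49.75
Subtract from original:
$199 - $49.75 = $149.25

$149.25


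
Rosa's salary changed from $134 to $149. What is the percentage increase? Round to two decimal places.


Find the absolute change:
|149 - 134| = 15
Divide by original and multiply by 100:
15 / 134 x 100 = 11.1940...% ≈ 11.19%

11.19%


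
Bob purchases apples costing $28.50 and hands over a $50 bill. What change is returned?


Start with the amount paid:
$50
Subtract the price:
$50 - $28.50 = $21.50

$21.50


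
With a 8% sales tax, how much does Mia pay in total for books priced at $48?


Calculate the tax:
8% of $48 = $3.84
Add tax to price:
$48 + $3.84 = $51.84

$51.84


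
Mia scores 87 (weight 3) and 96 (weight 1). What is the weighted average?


Weighted sum:
3 x 87 + 1 x 96 = 357
Total weight:
3 + 1 = 4
Weighted average:
357 / 4 = 89.25

89.25


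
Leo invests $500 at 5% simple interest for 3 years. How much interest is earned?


Use the formula I = P x R x T / 100
P x R x T = 500 x 5 x 3 = 7500
I = 7500 / 100 = $75

$75


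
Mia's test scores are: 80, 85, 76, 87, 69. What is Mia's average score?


Add the scores:
80 + 85 + 76 + 87 + 69 = 397
Divide by the number of tests:
397 / 5 = 79.4

79.4


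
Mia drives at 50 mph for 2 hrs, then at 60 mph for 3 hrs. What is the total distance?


Leg 1 distance:
50 x 2 = 100 miles
Leg 2 distance:
60 x 3 = 180 miles
Total distance:
100 + 180 = 280 miles

280 miles


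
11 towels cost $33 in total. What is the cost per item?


Total cost: $33
Number of items: 11
Unit price: $33 / 11 = $3

$3


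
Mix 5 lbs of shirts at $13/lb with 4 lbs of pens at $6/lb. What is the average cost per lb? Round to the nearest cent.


Cost of shirts:
5 x $13 = $65
Cost of pens:
4 x $6 = $24
Total cost: $65 + $24 = $89
Total weight: 9 lbs
Average: $89 / 9 = $9.8888... ≈ $9.89/lb

$9.89/lb


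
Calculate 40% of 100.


Convert percentage to decimal:
40% = 0.4
Multiply:
100 x 0.4 = 40

40


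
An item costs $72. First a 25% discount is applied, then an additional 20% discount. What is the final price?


First discount:
25% of $72 = $18
Price after first discount:
$72 - $18 = $54
Second discount:
20% of $54 = $10.80
Final price:
$54 - $10.80 = $43.20

$43.20


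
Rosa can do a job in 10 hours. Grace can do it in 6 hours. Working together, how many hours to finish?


Rosa's rate: 1/10 of the job per hour
Grace's rate: 1/6 of the job per hour
Combined rate: 1/10 + 1/6 = 4/15 per hour
Time = 1 / (4/15) = 15/4 = 3.75 hours

3.75 hours


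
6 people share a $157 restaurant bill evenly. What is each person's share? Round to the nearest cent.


Total bill: $157
Number of people: 6
Each pays: $157 / 6 = $26.1666... ≈ $26.17

$26.17


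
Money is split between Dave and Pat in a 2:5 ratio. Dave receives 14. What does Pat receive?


Find the multiplier:
14 / 2 = 7
Apply to Pat's share:
5 x 7 = 35

35


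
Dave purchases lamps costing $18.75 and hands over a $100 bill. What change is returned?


Start with the amount paid:
$100
Subtract the price:
$100 - $18.75 = $81.25

$81.25


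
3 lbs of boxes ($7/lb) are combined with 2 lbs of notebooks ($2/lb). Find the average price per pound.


Cost of boxes:
3 x $7 = $21
Cost of notebooks:
2 x $2 = $4
Total cost: $21 + $4 = $25
Total weight: 5 lbs
Average: $25 / 5 = $5/lb

$5/lb


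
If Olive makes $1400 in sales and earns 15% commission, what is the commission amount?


Convert rate to decimal:
15% = 0.15
Multiply by sales:
$1400 x 0.15 = $210

$210


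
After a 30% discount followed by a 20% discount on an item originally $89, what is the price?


First discount:
30% of $89 = $26.70
Price after first discount:
$89 - $26.70 = $62.30
Second discount:
20% of $62.30 = $12.46
Final price:
$62.30 - $12.46 = $49.84

$49.84


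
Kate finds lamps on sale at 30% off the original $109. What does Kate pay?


Calculate the discount amount:
30% of $109 = $32.70
Subtract from original:
$109 - $32.70 = $76.30

$76.30


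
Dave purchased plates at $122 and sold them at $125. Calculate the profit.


Selling price = $125
Cost price = $122
Profit = selling price - cost price:
Profit = $125 - $122 = $3

$3


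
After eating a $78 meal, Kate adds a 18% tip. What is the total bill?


Calculate the tip:
18% of $78 = $14.04
Add tip to meal cost:
$78 + $14.04 = $92.04

$92.04


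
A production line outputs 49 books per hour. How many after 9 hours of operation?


Production rate: 49 books per hour
Time: 9 hours
Total: 49 x 9 = 441 books

441 books


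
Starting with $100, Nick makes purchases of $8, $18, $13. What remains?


Add up expenses:
$8 + $18 + $13 = $39
Subtract from budget:
$100 - $39 = $61

$61


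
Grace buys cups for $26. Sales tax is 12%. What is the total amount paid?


Calculate the tax:
12% of $26 = $3.12
Add tax to price:
$26 + $3.12 = $29.12

$29.12


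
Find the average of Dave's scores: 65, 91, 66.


Add the scores:
65 + 91 + 66 = 222
Divide by the number of tests:
222 / 3 = 74

74


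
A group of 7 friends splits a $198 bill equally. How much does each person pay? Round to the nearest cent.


Total bill: $198
Number of people: 7
Each pays: $198 / 7 = $28.2857... ≈ $28.29

$28.29


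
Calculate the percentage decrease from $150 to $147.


Find the absolute change:
|147 - 150| = 3
Divide by original and multiply by 100:
3 / 150 x 100 = 2%

2%


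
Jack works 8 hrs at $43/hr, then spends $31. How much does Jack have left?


Calculate earnings:
8 x $43 = $344
Subtract spending:
$344 - $31 = $313

$313


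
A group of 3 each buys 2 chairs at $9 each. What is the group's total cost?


Cost per person:
2 x $9 = $18
Group total:
3 x $18 = $54

$54


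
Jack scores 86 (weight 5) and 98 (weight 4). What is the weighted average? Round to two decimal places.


Weighted sum:
5 x 86 + 4 x 98 = 822
Total weight:
5 + 4 = 9
Weighted average:
822 / 9 = 91.3333... ≈ 91.33

91.33


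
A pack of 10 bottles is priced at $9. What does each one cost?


Total cost: $9
Number of items: 10
Unit price: $9 / 10 = $0.90

$0.90


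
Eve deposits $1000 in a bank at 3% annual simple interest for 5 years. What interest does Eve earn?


Use the formula I = P x R x T / 100
P x R x T = 1000 x 3 x 5 = 15000
I = 15000 / 100 = $150

$150


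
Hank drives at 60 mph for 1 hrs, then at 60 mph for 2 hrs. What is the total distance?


Leg 1 distance:
60 x 1 = 60 miles
Leg 2 distance:
60 x 2 = 120 miles
Total distance:
60 + 120 = 180 miles

180 miles


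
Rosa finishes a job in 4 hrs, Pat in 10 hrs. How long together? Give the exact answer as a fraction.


Rosa's rate: 1/4 of the job per hour
Pat's rate: 1/10 of the job per hour
Combined rate: 1/4 + 1/10 = 7/20 per hour
Time = 1 / (7/20) = 20/7 hours (≈ 2.86 hours)

20/7 hours


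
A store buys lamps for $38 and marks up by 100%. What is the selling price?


Calculate the markup amount:
100% of $38 = $38
Add to cost:
$38 + $38 = $76

$76


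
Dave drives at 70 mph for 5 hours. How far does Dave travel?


Use the formula: distance = speed x time
Speed = 70 mph, Time = 5 hours
70 x 5 = 350 miles

350 miles


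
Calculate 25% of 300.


Convert percentage to decimal:
25% = 0.25
Multiply:
300 x 0.25 = 75

75


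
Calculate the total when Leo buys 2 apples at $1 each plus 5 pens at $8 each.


Cost of apples:
2 x $1 = $2
Cost of pens:
5 x $8 = $40
Add both:
$2 + $40 = $42

$42


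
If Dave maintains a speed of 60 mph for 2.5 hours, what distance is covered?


Use the formula: distance = speed x time
Speed = 60 mph, Time = 2.5 hours
60 x 2.5 = 150 miles

150 miles


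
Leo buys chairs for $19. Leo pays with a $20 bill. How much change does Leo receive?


Start with the amount paid:
$20
Subtract the price:
$20 - $19 = $1

$1


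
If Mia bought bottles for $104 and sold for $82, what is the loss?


Selling price = $82
Cost price = $104
Loss = cost price - selling price:
Loss = $104 - $82 = $22

$22


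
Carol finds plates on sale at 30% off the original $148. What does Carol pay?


Calculate the discount amount:
30% of $148 = $44.40
Subtract from original:
$148 - $44.40 = $103.60

$103.60


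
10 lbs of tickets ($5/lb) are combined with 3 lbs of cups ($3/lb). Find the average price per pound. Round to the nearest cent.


Cost of tickets:
10 x $5 = $50
Cost of cups:
3 x $3 = $9
Total cost: $50 + $9 = $59
Total weight: 13 lbs
Average: $59 / 13 = $4.5384... ≈ $4.54/lb

$4.54/lb


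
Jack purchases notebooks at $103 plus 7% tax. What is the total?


Calculate the tax:
7% of $103 = $7.21
Add tax to price:
$103 + $7.21 = $110.21

$110.21


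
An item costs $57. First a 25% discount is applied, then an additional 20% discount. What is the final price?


First discount:
25% of $57 = $14.25
Price after first discount:
$57 - $14.25 = $42.75
Second discount:
20% of $42.75 = $8.55
Final price:
$42.75 - $8.55 = $34.20

$34.20


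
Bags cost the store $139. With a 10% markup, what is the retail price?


Calculate the markup amount:
10% of $139 = $13.90
Add to cost:
$139 + $13.90 = $152.90

$152.90


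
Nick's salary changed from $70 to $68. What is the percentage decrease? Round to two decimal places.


Find the absolute change:
|68 - 70| = 2
Divide by original and multiply by 100:
2 / 70 x 100 = 2.8571...% ≈ 2.86%

2.86%


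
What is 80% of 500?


Convert percentage to decimal:
80% = 0.8
Multiply:
500 x 0.8 = 400

400


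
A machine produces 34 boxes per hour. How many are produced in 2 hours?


Production rate: 34 boxes per hour
Time: 2 hours
Total: 34 x 2 = 68 boxes

68 boxes


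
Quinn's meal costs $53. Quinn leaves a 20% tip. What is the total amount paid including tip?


Calculate the tip:
20% of $53 = $10.60
Add tip to meal cost:
$53 + $10.60 = $63.60

$63.60


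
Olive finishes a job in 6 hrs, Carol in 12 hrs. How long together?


Olive's rate: 1/6 of the job per hour
Carol's rate: 1/12 of the job per hour
Combined rate: 1/6 + 1/12 = 1/4 per hour
Time = 1 / (1/4) = 4 hours

4 hours


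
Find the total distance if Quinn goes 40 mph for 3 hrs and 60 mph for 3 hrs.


Leg 1 distance:
40 x 3 = 120 miles
Leg 2 distance:
60 x 3 = 180 miles
Total distance:
120 + 180 = 300 miles

300 miles


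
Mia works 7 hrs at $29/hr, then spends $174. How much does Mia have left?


Calculate earnings:
7 x $29 = $203
Subtract spending:
$203 - $174 = $29

$29


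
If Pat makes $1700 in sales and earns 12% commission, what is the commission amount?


Convert rate to decimal:
12% = 0.12
Multiply by sales:
$1700 x 0.12 = $204

$204


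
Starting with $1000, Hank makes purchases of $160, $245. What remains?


Add up expenses:
$160 + $245 = $405
Subtract from budget:
$1000 - $405 = $595

$595


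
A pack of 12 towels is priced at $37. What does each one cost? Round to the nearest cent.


Total cost: $37
Number of items: 12
Unit price: $37 / 12 = $3.0833... ≈ $3.08

$3.08


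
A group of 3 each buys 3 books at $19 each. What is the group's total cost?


Cost per person:
3 x $19 = $57
Group total:
3 x $57 = $171

$171


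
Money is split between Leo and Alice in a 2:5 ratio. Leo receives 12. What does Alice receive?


Find the multiplier:
12 / 2 = 6
Apply to Alice's share:
5 x 6 = 30

30


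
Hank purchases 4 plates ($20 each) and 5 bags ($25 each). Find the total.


Cost of plates:
4 x $20 = $80
Cost of bags:
5 x $25 = $125
Add both:
$80 + $125 = $205

$205


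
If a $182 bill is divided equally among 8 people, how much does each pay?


Total bill: $182
Number of people: 8
Each pays: $182 / 8 = $22.75

$22.75


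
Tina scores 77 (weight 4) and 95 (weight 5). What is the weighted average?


Weighted sum:
4 x 77 + 5 x 95 = 783
Total weight:
4 + 5 = 9
Weighted average:
783 / 9 = 87

87


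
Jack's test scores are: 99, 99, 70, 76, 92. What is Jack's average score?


Add the scores:
99 + 99 + 70 + 76 + 92 = 436
Divide by the number of tests:
436 / 5 = 87.2

87.2


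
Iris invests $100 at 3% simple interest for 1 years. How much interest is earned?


Use the formula I = P x R x T / 100
P x R x T = 100 x 3 x 1 = 300
I = 300 / 100 = $3

$3


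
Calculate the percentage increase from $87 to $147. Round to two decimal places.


Find the absolute change:
|147 - 87| = 60
Divide by original and multiply by 100:
60 / 87 x 100 = 68.9655...% ≈ 68.97%

68.97%


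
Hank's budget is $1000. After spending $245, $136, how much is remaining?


Add up expenses:
$245 + $136 = $381
Subtract from budget:
$1000 - $381 = $619

$619


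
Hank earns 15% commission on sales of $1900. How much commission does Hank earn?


Convert rate to decimal:
15% = 0.15
Multiply by sales:
$1900 x 0.15 = $285

$285


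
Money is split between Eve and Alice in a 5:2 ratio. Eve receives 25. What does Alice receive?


Find the multiplier:
25 / 5 = 5
Apply to Alice's share:
2 x 5 = 10

10


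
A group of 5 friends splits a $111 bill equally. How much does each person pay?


Total bill: $111
Number of people: 5
Each pays: $111 / 5 = $22.20

$22.20


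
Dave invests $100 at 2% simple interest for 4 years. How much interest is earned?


Use the formula I = P x R x T / 100
P x R x T = 100 x 2 x 4 = 800
I = 800 / 100 = $8

$8


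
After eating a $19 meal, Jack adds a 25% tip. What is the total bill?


Calculate the tip:
25% of $19 = $4.75
Add tip to meal cost:
$19 + $4.75 = $23.75

$23.75


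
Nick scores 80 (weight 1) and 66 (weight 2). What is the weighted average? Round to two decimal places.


Weighted sum:
1 x 80 + 2 x 66 = 212
Total weight:
1 + 2 = 3
Weighted average:
212 / 3 = 70.6666... ≈ 70.67

70.67


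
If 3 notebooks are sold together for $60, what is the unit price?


Total cost: $60
Number of items: 3
Unit price: $60 / 3 = $20

$20


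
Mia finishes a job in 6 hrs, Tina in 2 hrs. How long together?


Mia's rate: 1/6 of the job per hour
Tina's rate: 1/2 of the job per hour
Combined rate: 1/6 + 1/2 = 2/3 per hour
Time = 1 / (2/3) = 3/2 = 1.5 hours

1.5 hours


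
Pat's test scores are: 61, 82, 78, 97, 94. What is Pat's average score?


Add the scores:
61 + 82 + 78 + 97 + 94 = 412
Divide by the number of tests:
412 / 5 = 82.4

82.4


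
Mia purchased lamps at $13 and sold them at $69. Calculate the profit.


Selling price = $69
Cost price = $13
Profit = selling price - cost price:
Profit = $69 - $13 = $56

$56


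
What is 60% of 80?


Convert percentage to decimal:
60% = 0.6
Multiply:
80 x 0.6 = 48

48


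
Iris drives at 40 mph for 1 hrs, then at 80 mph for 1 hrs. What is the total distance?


Leg 1 distance:
40 x 1 = 40 miles
Leg 2 distance:
80 x 1 = 80 miles
Total distance:
40 + 80 = 120 miles

120 miles


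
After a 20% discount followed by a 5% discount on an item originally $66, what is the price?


First discount:
20% of $66 = $13.20
Price after first discount:
$66 - $13.20 = $52.80
Second discount:
5% of $52.80 = $2.64
Final price:
$52.80 - $2.64 = $50.16

$50.16


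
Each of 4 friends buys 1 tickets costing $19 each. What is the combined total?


Cost per person:
1 x $19 = $19
Group total:
4 x $19 = $76

$76


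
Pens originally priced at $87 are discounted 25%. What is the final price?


Calculate the discount amount:
25% of $87 = $21.75
Subtract from original:
$87 - $21.75 = $65.25

$65.25


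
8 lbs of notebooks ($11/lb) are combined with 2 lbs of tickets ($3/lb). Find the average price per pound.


Cost of notebooks:
8 x $11 = $88
Cost of tickets:
2 x $3 = $6
Total cost: $88 + $6 = $94
Total weight: 10 lbs
Average: $94 / 10 = $9.40/lb

$9.40/lb


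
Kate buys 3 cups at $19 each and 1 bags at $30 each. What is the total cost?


Cost of cups:
3 x $19 = $57
Cost of bags:
1 x $30 = $30
Add both:
$57 + $30 = $87

$87


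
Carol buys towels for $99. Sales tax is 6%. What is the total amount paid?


Calculate the tax:
6% of $99 = $5.94
Add tax to price:
$99 + $5.94 = $104.94

$104.94


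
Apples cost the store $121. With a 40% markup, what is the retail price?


Calculate the markup amount:
40% of $121 = $48.40
Add to cost:
$121 + $48.40 = $169.40

$169.40


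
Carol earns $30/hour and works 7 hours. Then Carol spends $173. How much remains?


Calculate earnings:
7 x $30 = $210
Subtract spending:
$210 - $173 = $37

$37


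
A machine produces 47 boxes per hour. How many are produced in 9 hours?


Production rate: 47 boxes per hour
Time: 9 hours
Total: 47 x 9 = 423 boxes

423 boxes


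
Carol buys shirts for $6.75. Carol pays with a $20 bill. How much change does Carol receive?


Start with the amount paid:
$20
Subtract the price:
$20 - $6.75 = $13.25

$13.25


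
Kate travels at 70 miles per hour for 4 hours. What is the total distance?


Use the formula: distance = speed x time
Speed = 70 mph, Time = 4 hours
70 x 4 = 280 miles

280 miles


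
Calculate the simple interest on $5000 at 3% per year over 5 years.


Use the formula I = P x R x T / 100
P x R x T = 5000 x 3 x 5 = 75000
I = 75000 / 100 = $750

$750


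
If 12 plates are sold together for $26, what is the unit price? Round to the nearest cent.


Total cost: $26
Number of items: 12
Unit price: $26 / 12 = $2.1666... ≈ $2.17

$2.17


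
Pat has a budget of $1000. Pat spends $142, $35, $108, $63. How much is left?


Add up expenses:
$142 + $35 + $108 + $63 = $348
Subtract from budget:
$1000 - $348 = $652

$652


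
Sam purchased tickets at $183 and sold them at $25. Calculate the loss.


Selling price = $25
Cost price = $183
Loss = cost price - selling price:
Loss = $183 - $25 = $158

$158


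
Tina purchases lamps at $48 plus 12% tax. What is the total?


Calculate the tax:
12% of $48 = $5.76
Add tax to price:
$48 + $5.76 = $53.76

$53.76


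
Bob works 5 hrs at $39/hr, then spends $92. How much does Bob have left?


Calculate earnings:
5 x $39 = $195
Subtract spending:
$195 - $92 = $103

$103


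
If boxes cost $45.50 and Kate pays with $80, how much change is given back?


Start with the amount paid:
$80
Subtract the price:
$80 - $45.50 = $34.50

$34.50


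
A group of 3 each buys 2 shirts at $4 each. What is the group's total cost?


Cost per person:
2 x $4 = $8
Group total:
3 x $8 = $24

$24


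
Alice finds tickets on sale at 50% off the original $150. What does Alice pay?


Calculate the discount amount:
50% of $150 = $75
Subtract from original:
$150 - $75 = $75

$75


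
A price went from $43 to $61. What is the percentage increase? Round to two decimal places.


Find the absolute change:
|61 - 43| = 18
Divide by original and multiply by 100:
18 / 43 x 100 = 41.8604...% ≈ 41.86%

41.86%


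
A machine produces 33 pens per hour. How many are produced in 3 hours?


Production rate: 33 pens per hour
Time: 3 hours
Total: 33 x 3 = 99 pens

99 pens


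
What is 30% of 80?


Convert percentage to decimal:
30% = 0.3
Multiply:
80 x 0.3 = 24

24


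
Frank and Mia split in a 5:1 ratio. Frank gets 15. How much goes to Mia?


Find the multiplier:
15 / 5 = 3
Apply to Mia's share:
1 x 3 = 3

3


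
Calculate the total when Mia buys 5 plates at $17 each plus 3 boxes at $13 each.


Cost of plates:
5 x $17 = $85
Cost of boxes:
3 x $13 = $39
Add both:
$85 + $39 = $124

$124


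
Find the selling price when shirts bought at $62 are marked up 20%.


Calculate the markup amount:
20% of $62 = $12.40
Add to cost:
$62 + $12.40 = $74.40

$74.40


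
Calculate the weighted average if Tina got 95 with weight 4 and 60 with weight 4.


Weighted sum:
4 x 95 + 4 x 60 = 620
Total weight:
4 + 4 = 8
Weighted average:
620 / 8 = 77.5

77.5


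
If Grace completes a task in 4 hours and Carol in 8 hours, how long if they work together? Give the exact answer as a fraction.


Grace's rate: 1/4 of the job per hour
Carol's rate: 1/8 of the job per hour
Combined rate: 1/4 + 1/8 = 3/8 per hour
Time = 1 / (3/8) = 8/3 hours (≈ 2.67 hours)

8/3 hours


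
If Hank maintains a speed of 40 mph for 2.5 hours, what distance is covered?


Use the formula: distance = speed x time
Speed = 40 mph, Time = 2.5 hours
40 x 2.5 = 100 miles

100 miles


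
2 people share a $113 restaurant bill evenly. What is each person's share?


Total bill: $113
Number of people: 2
Each pays: $113 / 2 = $56.50

$56.50


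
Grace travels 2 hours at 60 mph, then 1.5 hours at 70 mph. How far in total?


Leg 1 distance:
60 x 2 = 120 miles
Leg 2 distance:
70 x 1.5 = 105 miles
Total distance:
120 + 105 = 225 miles

225 miles


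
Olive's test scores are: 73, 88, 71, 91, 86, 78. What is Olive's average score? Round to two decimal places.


Add the scores:
73 + 88 + 71 + 91 + 86 + 78 = 487
Divide by the number of tests:
487 / 6 = 81.1666... ≈ 81.17

81.17


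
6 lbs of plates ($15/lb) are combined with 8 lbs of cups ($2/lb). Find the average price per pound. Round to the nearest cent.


Cost of plates:
6 x $15 = $90
Cost of cups:
8 x $2 = $16
Total cost: $90 + $16 = $106
Total weight: 14 lbs
Average: $106 / 14 = $7.5714... ≈ $7.57/lb

$7.57/lb


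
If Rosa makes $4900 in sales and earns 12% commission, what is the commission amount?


Convert rate to decimal:
12% = 0.12
Multiply by sales:
$4900 x 0.12 = $588

$588


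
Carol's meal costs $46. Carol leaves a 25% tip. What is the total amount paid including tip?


Calculate the tip:
25% of $46 = $11.50
Add tip to meal cost:
$46 + $11.50 = $57.50

$57.50


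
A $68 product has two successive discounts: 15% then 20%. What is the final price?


First discount:
15% of $68 = $10.20
Price after first discount:
$68 - $10.20 = $57.80
Second discount:
20% of $57.80 = $11.56
Final price:
$57.80 - $11.56 = $46.24

$46.24


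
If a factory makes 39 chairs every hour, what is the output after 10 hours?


Production rate: 39 chairs per hour
Time: 10 hours
Total: 39 x 10 = 390 chairs

390 chairs


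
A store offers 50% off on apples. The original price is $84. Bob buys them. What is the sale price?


Calculate the discount amount:
50% of $84 = $42
Subtract from original:
$84 - $42 = $42

$42


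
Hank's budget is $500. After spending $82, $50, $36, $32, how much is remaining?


Add up expenses:
$82 + $50 + $36 + $32 = $200
Subtract from budget:
$500 - $200 = $300

$300


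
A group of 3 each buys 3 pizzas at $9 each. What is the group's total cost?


Cost per person:
3 x $9 = $27
Group total:
3 x $27 = $81

$81


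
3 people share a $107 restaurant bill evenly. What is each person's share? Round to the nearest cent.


Total bill: $107
Number of people: 3
Each pays: $107 / 3 = $35.6666... ≈ $35.67

$35.67


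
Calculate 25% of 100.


Convert percentage to decimal:
25% = 0.25
Multiply:
100 x 0.25 = 25

25


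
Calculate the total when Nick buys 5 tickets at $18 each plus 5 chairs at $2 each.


Cost of tickets:
5 x $18 = $90
Cost of chairs:
5 x $2 = $10
Add both:
$90 + $10 = $100

$100


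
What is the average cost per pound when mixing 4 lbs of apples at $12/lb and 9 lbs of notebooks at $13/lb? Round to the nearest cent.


Cost of apples:
4 x $12 = $48
Cost of notebooks:
9 x $13 = $117
Total cost: $48 + $117 = $165
Total weight: 13 lbs
Average: $165 / 13 = $12.6923... ≈ $12.69/lb

$12.69/lb


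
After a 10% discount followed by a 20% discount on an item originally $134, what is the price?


First discount:
10% of $134 = $13.40
Price after first discount:
$134 - $13.40 = $120.60
Second discount:
20% of $120.60 = $24.12
Final price:
$120.60 - $24.12 = $96.48

$96.48


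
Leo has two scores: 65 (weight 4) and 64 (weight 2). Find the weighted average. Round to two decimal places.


Weighted sum:
4 x 65 + 2 x 64 = 388
Total weight:
4 + 2 = 6
Weighted average:
388 / 6 = 64.6666... ≈ 64.67

64.67


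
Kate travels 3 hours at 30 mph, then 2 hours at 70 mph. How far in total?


Leg 1 distance:
30 x 3 = 90 miles
Leg 2 distance:
70 x 2 = 140 miles
Total distance:
90 + 140 = 230 miles

230 miles


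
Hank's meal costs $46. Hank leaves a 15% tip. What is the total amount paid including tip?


Calculate the tip:
15% of $46 = $6.90
Add tip to meal cost:
$46 + $6.90 = $52.90

$52.90


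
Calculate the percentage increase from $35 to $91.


Find the absolute change:
|91 - 35| = 56
Divide by original and multiply by 100:
56 / 35 x 100 = 160%

160%


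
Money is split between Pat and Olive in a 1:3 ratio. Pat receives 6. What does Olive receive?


Find the multiplier:
6 / 1 = 6
Apply to Olive's share:
3 x 6 = 18

18


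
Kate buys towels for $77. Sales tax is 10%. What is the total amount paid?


Calculate the tax:
10% of $77 = $7.70
Add tax to price:
$77 + $7.70 = $84.70

$84.70


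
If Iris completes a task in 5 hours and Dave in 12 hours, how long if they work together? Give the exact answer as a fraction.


Iris's rate: 1/5 of the job per hour
Dave's rate: 1/12 of the job per hour
Combined rate: 1/5 + 1/12 = 17/60 per hour
Time = 1 / (17/60) = 60/17 hours (≈ 3.53 hours)

60/17 hours


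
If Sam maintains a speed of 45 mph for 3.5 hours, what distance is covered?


Use the formula: distance = speed x time
Speed = 45 mph, Time = 3.5 hours
45 x 3.5 = 157.5 miles

157.5 miles


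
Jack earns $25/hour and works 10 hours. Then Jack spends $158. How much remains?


Calculate earnings:
10 x $25 = $250
Subtract spending:
$250 - $158 = $92

$92


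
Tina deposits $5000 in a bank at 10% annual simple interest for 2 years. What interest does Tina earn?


Use the formula I = P x R x T / 100
P x R x T = 5000 x 10 x 2 = 100000
I = 100000 / 100 = $1000

$1000


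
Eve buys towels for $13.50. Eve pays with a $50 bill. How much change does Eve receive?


Start with the amount paid:
$50
Subtract the price:
$50 - $13.50 = $36.50

$36.50


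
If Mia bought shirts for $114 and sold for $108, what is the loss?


Selling price = $108
Cost price = $114
Loss = cost price - selling price:
Loss = $114 - $108 = $6

$6


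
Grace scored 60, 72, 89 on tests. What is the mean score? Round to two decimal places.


Add the scores:
60 + 72 + 89 = 221
Divide by the number of tests:
221 / 3 = 73.6666... ≈ 73.67

73.67


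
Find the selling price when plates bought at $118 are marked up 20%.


Calculate the markup amount:
20% of $118 = $23.60
Add to cost:
$118 + $23.60 = $141.60

$141.60


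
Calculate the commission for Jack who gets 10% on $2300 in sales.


Convert rate to decimal:
10% = 0.1
Multiply by sales:
$2300 x 0.1 = $230

$230


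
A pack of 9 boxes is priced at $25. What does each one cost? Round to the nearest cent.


Total cost: $25
Number of items: 9
Unit price: $25 / 9 = $2.7777... ≈ $2.78

$2.78


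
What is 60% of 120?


Convert percentage to decimal:
60% = 0.6
Multiply:
120 x 0.6 = 72

72


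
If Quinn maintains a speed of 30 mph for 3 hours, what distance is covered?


Use the formula: distance = speed x time
Speed = 30 mph, Time = 3 hours
30 x 3 = 90 miles

90 miles


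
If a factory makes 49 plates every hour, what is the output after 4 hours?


Production rate: 49 plates per hour
Time: 4 hours
Total: 49 x 4 = 196 plates

196 plates


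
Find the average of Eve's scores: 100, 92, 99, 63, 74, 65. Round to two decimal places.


Add the scores:
100 + 92 + 99 + 63 + 74 + 65 = 493
Divide by the number of tests:
493 / 6 = 82.1666... ≈ 82.17

82.17


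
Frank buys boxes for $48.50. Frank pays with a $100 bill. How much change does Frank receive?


Start with the amount paid:
$100
Subtract the price:
$100 - $48.50 = $51.50

$51.50


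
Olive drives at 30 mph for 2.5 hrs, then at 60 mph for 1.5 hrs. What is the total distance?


Leg 1 distance:
30 x 2.5 = 75 miles
Leg 2 distance:
60 x 1.5 = 90 miles
Total distance:
75 + 90 = 165 miles

165 miles


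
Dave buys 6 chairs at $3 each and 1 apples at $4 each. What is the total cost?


Cost of chairs:
6 x $3 = $18
Cost of apples:
1 x $4 = $4
Add both:
$18 + $4 = $22

$22


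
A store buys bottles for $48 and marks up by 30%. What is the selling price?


Calculate the markup amount:
30% of $48 = $14.40
Add to cost:
$48 + $14.40 = $62.40

$62.40


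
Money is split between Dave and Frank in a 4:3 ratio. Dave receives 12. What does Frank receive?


Find the multiplier:
12 / 4 = 3
Apply to Frank's share:
3 x 3 = 9

9


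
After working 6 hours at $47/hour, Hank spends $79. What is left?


Calculate earnings:
6 x $47 = $282
Subtract spending:
$282 - $79 = $203

$203


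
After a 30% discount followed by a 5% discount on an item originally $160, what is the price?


First discount:
30% of $160 = $48
Price after first discount:
$160 - $48 = $112
Second discount:
5% of $112 = $5.60
Final price:
$112 - $5.60 = $106.40

$106.40


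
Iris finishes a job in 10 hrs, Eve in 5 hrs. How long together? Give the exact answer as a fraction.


Iris's rate: 1/10 of the job per hour
Eve's rate: 1/5 of the job per hour
Combined rate: 1/10 + 1/5 = 3/10 per hour
Time = 1 / (3/10) = 10/3 hours (≈ 3.33 hours)

10/3 hours


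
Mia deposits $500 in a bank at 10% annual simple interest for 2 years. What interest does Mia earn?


Use the formula I = P x R x T / 100
P x R x T = 500 x 10 x 2 = 10000
I = 10000 / 100 = $100

$100


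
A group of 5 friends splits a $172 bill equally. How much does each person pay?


Total bill: $172
Number of people: 5
Each pays: $172 / 5 = $34.40

$34.40


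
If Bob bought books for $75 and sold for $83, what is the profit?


Selling price = $83
Cost price = $75
Profit = selling price - cost price:
Profit = $83 - $75 = $8

$8


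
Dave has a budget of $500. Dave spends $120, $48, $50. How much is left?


Add up expenses:
$120 + $48 + $50 = $218
Subtract from budget:
$500 - $218 = $282

$282


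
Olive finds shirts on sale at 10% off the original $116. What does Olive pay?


Calculate the discount amount:
10% of $116 = $11.60
Subtract from original:
$116 - $11.60 = $104.40

$104.40


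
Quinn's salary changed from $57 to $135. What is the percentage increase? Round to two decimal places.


Find the absolute change:
|135 - 57| = 78
Divide by original and multiply by 100:
78 / 57 x 100 = 136.8421...% ≈ 136.84%

136.84%


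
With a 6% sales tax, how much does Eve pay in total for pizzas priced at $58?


Calculate the tax:
6% of $58 = $3.48
Add tax to price:
$58 + $3.48 = $61.48

$61.48


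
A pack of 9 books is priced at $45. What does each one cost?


Total cost: $45
Number of items: 9
Unit price: $45 / 9 = $5

$5


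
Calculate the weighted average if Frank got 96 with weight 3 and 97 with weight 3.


Weighted sum:
3 x 96 + 3 x 97 = 579
Total weight:
3 + 3 = 6
Weighted average:
579 / 6 = 96.5

96.5


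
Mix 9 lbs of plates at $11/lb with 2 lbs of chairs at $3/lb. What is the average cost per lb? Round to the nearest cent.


Cost of plates:
9 x $11 = $99
Cost of chairs:
2 x $3 = $6
Total cost: $99 + $6 = $105
Total weight: 11 lbs
Average: $105 / 11 = $9.5454... ≈ $9.55/lb

$9.55/lb


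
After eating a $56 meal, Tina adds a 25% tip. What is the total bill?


Calculate the tip:
25% of $56 = $14
Add tip to meal cost:
$56 + $14 = $70

$70


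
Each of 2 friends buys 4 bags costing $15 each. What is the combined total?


Cost per person:
4 x $15 = $60
Group total:
2 x $60 = $120

$120


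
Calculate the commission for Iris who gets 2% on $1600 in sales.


Convert rate to decimal:
2% = 0.02
Multiply by sales:
$1600 x 0.02 = $32

$32


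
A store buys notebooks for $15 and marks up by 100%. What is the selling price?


Calculate the markup amount:
100% of $15 = $15
Add to cost:
$15 + $15 = $30

$30


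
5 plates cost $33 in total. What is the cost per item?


Total cost: $33
Number of items: 5
Unit price: $33 / 5 = $6.60

$6.60


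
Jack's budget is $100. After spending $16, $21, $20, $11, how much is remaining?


Add up expenses:
$16 + $21 + $20 + $11 = $68
Subtract from budget:
$100 - $68 = $32

$32


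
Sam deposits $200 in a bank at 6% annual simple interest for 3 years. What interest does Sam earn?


Use the formula I = P x R x T / 100
P x R x T = 200 x 6 x 3 = 3600
I = 3600 / 100 = $36

$36


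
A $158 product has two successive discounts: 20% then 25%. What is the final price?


First discount:
20% of $158 = $31.60
Price after first discount:
$158 - $31.60 = $126.40
Second discount:
25% of $126.40 = $31.60
Final price:
$126.40 - $31.60 = $94.80

$94.80


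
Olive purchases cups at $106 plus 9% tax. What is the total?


Calculate the tax:
9% of $106 = $9.54
Add tax to price:
$106 + $9.54 = $115.54

$115.54


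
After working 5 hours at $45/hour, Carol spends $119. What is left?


Calculate earnings:
5 x $45 = $225
Subtract spending:
$225 - $119 = $106

$106


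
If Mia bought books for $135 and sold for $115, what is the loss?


Selling price = $115
Cost price = $135
Loss = cost price - selling price:
Loss = $135 - $115 = $20

$20


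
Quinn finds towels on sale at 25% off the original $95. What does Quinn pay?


Calculate the discount amount:
25% of $95 = $23.75
Subtract from original:
$95 - $23.75 = $71.25

$71.25


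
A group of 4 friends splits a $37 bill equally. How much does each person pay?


Total bill: $37
Number of people: 4
Each pays: $37 / 4 = $9.25

$9.25
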